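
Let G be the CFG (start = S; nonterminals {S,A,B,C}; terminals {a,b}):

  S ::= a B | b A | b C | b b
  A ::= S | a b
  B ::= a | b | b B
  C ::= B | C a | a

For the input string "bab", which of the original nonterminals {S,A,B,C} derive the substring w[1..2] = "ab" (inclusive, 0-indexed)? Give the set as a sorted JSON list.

Convert to CNF:
  S -> T0 B | T1 A | T1 C | T1 T1
  A -> T0 B | T0 T1 | T1 A | T1 C | T1 T1
  B -> T1 B | a | b
  C -> C T0 | T1 B | a | b
  T0 -> a
  T1 -> b

Fill CYK table bottom-up, restricted to cells inside w[1..2]:
  [1..1]={B,C,T0}  "a"  orig:{B,C}
  [2..2]={B,C,T1}  "b"  orig:{B,C}
  [1..2]={A,S}  "ab"

Original NTs in T[1,2] deriving "ab": ["A", "S"]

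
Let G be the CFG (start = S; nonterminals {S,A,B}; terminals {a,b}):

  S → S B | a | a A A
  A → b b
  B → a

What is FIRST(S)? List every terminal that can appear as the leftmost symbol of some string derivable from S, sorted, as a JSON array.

Compute FIRST by fixpoint:
pass 1:
  A via A→b b: +{b}
  B via B→a: +{a}
  S via S→a: +{a}
  S: {a}  A: {b}  B: {a}
pass 2: — fixpoint
  S: {a}  A: {b}  B: {a}

FIRST(S) = ["a"]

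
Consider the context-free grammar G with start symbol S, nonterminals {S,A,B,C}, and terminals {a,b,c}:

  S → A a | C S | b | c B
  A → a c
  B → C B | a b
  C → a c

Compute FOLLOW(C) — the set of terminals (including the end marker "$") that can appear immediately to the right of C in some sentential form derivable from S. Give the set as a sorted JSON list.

Compute FIRST by fixpoint:
pass 1:
  A via A→a c: +{a}
  B via B→a b: +{a}
  C via C→a c: +{a}
  S via S→A a: +{a}
  S via S→b: +{b}
  S via S→c B: +{c}
  S: {a,b,c}  A: {a}  B: {a}  C: {a}
pass 2: (no change)
  S: {a,b,c}  A: {a}  B: {a}  C: {a}

Compute FOLLOW by fixpoint:
FOLLOW(S) := {$}
pass 1:
  B→C B: FOLLOW(C) ⊇ FIRST(B) = {a}; new: +{a}
  S→A a: FOLLOW(A) ⊇ FIRST(a) = {a}; new: +{a}
  S→C S: FOLLOW(C) ⊇ FIRST(S) = {a,b,c}; new: +{b,c}
  S→c B: FOLLOW(B) ⊇ FOLLOW(S) ⊇ {$}; new: +{$}
  S: {$}  A: {a}  B: {$}  C: {a,b,c}
pass 2: — fixpoint
  S: {$}  A: {a}  B: {$}  C: {a,b,c}

FOLLOW(C) = ["a", "b", "c"]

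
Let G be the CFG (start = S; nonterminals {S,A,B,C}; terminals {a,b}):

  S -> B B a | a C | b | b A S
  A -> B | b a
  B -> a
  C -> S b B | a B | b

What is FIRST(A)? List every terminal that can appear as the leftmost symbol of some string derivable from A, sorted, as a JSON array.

FIRST sets, iterate to fixpoint:
pass 1:
  A via A→b a: +{b}
  B via B→a: +{a}
  C via C→a B: +{a}
  C via C→b: +{b}
  S via S→B B a: +{a}
  S via S→b: +{b}
  FIRST[S]={a,b}  FIRST[A]={b}  FIRST[B]={a}  FIRST[C]={a,b}
pass 2:
  A via A→B: +{a}
  FIRST[S]={a,b}  FIRST[A]={a,b}  FIRST[B]={a}  FIRST[C]={a,b}
pass 3: (stable)
  FIRST[S]={a,b}  FIRST[A]={a,b}  FIRST[B]={a}  FIRST[C]={a,b}

FIRST(A) = ["a", "b"]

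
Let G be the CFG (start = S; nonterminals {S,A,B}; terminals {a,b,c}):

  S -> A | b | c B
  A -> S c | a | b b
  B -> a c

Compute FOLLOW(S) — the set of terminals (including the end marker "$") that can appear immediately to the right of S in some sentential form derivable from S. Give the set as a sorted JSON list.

FIRST sets, iterate to fixpoint:
iter 1:
  A via A→a: +{a}
  A via A→b b: +{b}
  B via B→a c: +{a}
  S via S→A: +{a,b}
  S via S→c B: +{c}
  S: {a,b,c}  A: {a,b}  B: {a}
iter 2:
  A via A→S c: +{c}
  S: {a,b,c}  A: {a,b,c}  B: {a}
iter 3: done
  S: {a,b,c}  A: {a,b,c}  B: {a}

FOLLOW sets:
seed FOLLOW(S) with $
pass 1:
  A→S c: FOLLOW(S) ⊇ FIRST(c) = {c}; new: +{c}
  S→A: FOLLOW(A) ⊇ FOLLOW(S) ⊇ {$,c}; new: +{$,c}
  S→c B: FOLLOW(B) ⊇ FOLLOW(S) ⊇ {$,c}; new: +{$,c}
  S: {$,c}  A: {$,c}  B: {$,c}
pass 2: (stable)
  S: {$,c}  A: {$,c}  B: {$,c}

FOLLOW(S) = ["$", "c"]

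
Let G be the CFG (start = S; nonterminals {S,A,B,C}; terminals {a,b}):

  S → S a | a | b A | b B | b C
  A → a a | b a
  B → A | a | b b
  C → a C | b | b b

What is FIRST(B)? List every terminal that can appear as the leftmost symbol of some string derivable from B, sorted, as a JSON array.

FIRST sets, iterate to fixpoint:
iter 1:
  A via A→a a: +{a}
  A via A→b a: +{b}
  B via B→A: +{a,b}
  C via C→a C: +{a}
  C via C→b: +{b}
  S via S→a: +{a}
  S via S→b A: +{b}
  S: {a,b}  A: {a,b}  B: {a,b}  C: {a,b}
iter 2: done
  S: {a,b}  A: {a,b}  B: {a,b}  C: {a,b}

FIRST(B) = ["a", "b"]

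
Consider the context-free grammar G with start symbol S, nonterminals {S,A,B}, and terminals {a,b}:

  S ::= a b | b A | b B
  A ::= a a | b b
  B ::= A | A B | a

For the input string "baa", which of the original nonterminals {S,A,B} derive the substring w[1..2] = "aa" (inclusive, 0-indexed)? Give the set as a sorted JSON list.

Convert to CNF:
  S -> T0 T1 | T1 A | T1 B
  A -> T0 T0 | T1 T1
  B -> A B | T0 T0 | T1 T1 | a
  T0 -> a
  T1 -> b

CYK fill (cells [i..j] with 1 ≤ i ≤ j ≤ 2 only):
  T[1,1] 'a' = {B,T0}  orig:{B}
  T[2,2] 'a' = {B,T0}  orig:{B}
  T[1,2] 'aa' = {A,B}

Original NTs in T[1,2] deriving "aa": ["A", "B"]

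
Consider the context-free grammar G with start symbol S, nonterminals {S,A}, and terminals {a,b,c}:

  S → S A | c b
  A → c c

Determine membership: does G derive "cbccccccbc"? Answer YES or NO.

CNF form of G:
  S -> S A | T0 T1
  A -> T0 T0
  T0 -> c
  T1 -> b

Fill CYK table bottom-up:
  cell(0,0) c: {T0}  orig:{}
  cell(1,1) b: {T1}  orig:{}
  cell(2,2) c: {T0}  orig:{}
  cell(3,3) c: {T0}  orig:{}
  cell(4,4) c: {T0}  orig:{}
  cell(5,5) c: {T0}  orig:{}
  cell(6,6) c: {T0}  orig:{}
  cell(7,7) c: {T0}  orig:{}
  cell(8,8) b: {T1}  orig:{}
  cell(9,9) c: {T0}  orig:{}
  cell(0,1) cb: {S}
  cell(1,2) bc: ∅
  cell(2,3) cc: {A}
  cell(3,4) cc: {A}
  cell(4,5) cc: {A}
  cell(5,6) cc: {A}
  cell(6,7) cc: {A}
  cell(7,8) cb: {S}
  cell(8,9) bc: ∅
  cell(0,2) cbc: ∅
  cell(1,3) bcc: ∅
  cell(2,4) ccc: ∅
  cell(3,5) ccc: ∅
  cell(4,6) ccc: ∅
  cell(5,7) ccc: ∅
  cell(6,8) ccb: ∅
  cell(7,9) cbc: ∅
  cell(0,3) cbcc: {S}
  cell(1,4) bccc: ∅
  cell(2,5) cccc: ∅
  cell(3,6) cccc: ∅
  cell(4,7) cccc: ∅
  cell(5,8) cccb: ∅
  cell(6,9) ccbc: ∅
  cell(0,4) cbccc: ∅
  cell(1,5) bcccc: ∅
  cell(2,6) ccccc: ∅
  cell(3,7) ccccc: ∅
  cell(4,8) ccccb: ∅
  cell(5,9) cccbc: ∅
  cell(0,5) cbcccc: {S}
  cell(1,6) bccccc: ∅
  cell(2,7) cccccc: ∅
  cell(3,8) cccccb: ∅
  cell(4,9) ccccbc: ∅
  cell(0,6) cbccccc: ∅
  cell(1,7) bcccccc: ∅
  cell(2,8) ccccccb: ∅
  cell(3,9) cccccbc: ∅
  cell(0,7) cbcccccc: {S}
  cell(1,8) bccccccb: ∅
  cell(2,9) ccccccbc: ∅
  cell(0,8) cbccccccb: ∅
  cell(1,9) bccccccbc: ∅
  cell(0,9) cbccccccbc: ∅

S ∉ T[0,9] ⇒ NO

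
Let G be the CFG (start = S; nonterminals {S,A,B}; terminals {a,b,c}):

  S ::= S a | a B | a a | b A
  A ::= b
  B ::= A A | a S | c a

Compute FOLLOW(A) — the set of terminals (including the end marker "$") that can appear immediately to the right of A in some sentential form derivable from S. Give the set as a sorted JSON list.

FIRST iteration:
pass 1:
  A via A→b: +{b}
  B via B→A A: +{b}
  B via B→a S: +{a}
  B via B→c a: +{c}
  S via S→a B: +{a}
  S via S→b A: +{b}
  FIRST[S]={a,b}  FIRST[A]={b}  FIRST[B]={a,b,c}
pass 2: done
  FIRST[S]={a,b}  FIRST[A]={b}  FIRST[B]={a,b,c}

Compute FOLLOW by fixpoint:
seed FOLLOW(S) with $
pass 1:
  B→A A: FOLLOW(A) ⊇ FIRST(A) = {b}; new: +{b}
  S→S a: FOLLOW(S) ⊇ FIRST(a) = {a}; new: +{a}
  S→a B: FOLLOW(B) ⊇ FOLLOW(S) ⊇ {$,a}; new: +{$,a}
  S→b A: FOLLOW(A) ⊇ FOLLOW(S) ⊇ {$,a}; new: +{$,a}
  FOLLOW[S]={$,a}  FOLLOW[A]={$,a,b}  FOLLOW[B]={$,a}
pass 2: — fixpoint
  FOLLOW[S]={$,a}  FOLLOW[A]={$,a,b}  FOLLOW[B]={$,a}

FOLLOW(A) = ["$", "a", "b"]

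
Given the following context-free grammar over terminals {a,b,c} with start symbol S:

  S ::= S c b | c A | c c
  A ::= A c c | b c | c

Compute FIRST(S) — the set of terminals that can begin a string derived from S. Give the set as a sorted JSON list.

FIRST iteration:
[1]
  A via A→b c: +{b}
  A via A→c: +{c}
  S via S→c A: +{c}
  S: {c}  A: {b,c}
[2] (stable)
  S: {c}  A: {b,c}

FIRST(S) = ["c"]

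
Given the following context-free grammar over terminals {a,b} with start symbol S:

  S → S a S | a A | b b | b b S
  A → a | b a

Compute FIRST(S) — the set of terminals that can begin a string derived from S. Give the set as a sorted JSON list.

FIRST sets, iterate to fixpoint:
[1]
  A via A→a: +{a}
  A via A→b a: +{b}
  S via S→a A: +{a}
  S via S→b b: +{b}
  FIRST[S]={a,b}  FIRST[A]={a,b}
[2] (stable)
  FIRST[S]={a,b}  FIRST[A]={a,b}

FIRST(S) = ["a", "b"]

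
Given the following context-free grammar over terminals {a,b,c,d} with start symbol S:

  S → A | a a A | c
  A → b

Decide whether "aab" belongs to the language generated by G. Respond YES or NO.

Convert to CNF:
  S -> T0 X1 | b | c
  A -> b
  T0 -> a
  X1 -> T0 A

CYK fill:
  T[0,0] 'a' = {T0}  orig:{}
  T[1,1] 'a' = {T0}  orig:{}
  T[2,2] 'b' = {A,S}
  T[0,1] 'aa' = ∅
  T[1,2] 'ab' = {X1}  orig:{}
  T[0,2] 'aab' = {S}

S ∈ T[0,2] ⇒ YES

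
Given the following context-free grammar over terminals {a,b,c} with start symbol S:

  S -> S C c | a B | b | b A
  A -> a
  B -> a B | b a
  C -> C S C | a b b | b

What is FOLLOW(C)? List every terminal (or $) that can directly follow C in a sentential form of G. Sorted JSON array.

FIRST iteration:
iter 1:
  A via A→a: +{a}
  B via B→a B: +{a}
  B via B→b a: +{b}
  C via C→a b b: +{a}
  C via C→b: +{b}
  S via S→a B: +{a}
  S via S→b: +{b}
  FIRST(S)={a,b}  FIRST(A)={a}  FIRST(B)={a,b}  FIRST(C)={a,b}
iter 2: (stable)
  FIRST(S)={a,b}  FIRST(A)={a}  FIRST(B)={a,b}  FIRST(C)={a,b}

FOLLOW sets:
FOLLOW(S) := {$}
[1]
  C→C S C: FOLLOW(C) ⊇ FIRST(S) = {a,b}; new: +{a,b}
  C→C S C: FOLLOW(S) ⊇ FIRST(C) = {a,b}; new: +{a,b}
  S→S C c: FOLLOW(C) ⊇ FIRST(c) = {c}; new: +{c}
  S→a B: FOLLOW(B) ⊇ FOLLOW(S) ⊇ {$,a,b}; new: +{$,a,b}
  S→b A: FOLLOW(A) ⊇ FOLLOW(S) ⊇ {$,a,b}; new: +{$,a,b}
  FOLLOW[S]={$,a,b}  FOLLOW[A]={$,a,b}  FOLLOW[B]={$,a,b}  FOLLOW[C]={a,b,c}
[2] (stable)
  FOLLOW[S]={$,a,b}  FOLLOW[A]={$,a,b}  FOLLOW[B]={$,a,b}  FOLLOW[C]={a,b,c}

FOLLOW(C) = ["a", "b", "c"]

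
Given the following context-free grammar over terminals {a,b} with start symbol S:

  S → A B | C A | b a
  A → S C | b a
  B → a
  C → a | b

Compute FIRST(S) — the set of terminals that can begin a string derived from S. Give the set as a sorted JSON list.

FIRST iteration:
iter 1:
  A via A→b a: +{b}
  B via B→a: +{a}
  C via C→a: +{a}
  C via C→b: +{b}
  S via S→A B: +{b}
  S via S→C A: +{a}
  FIRST(S)={a,b}  FIRST(A)={b}  FIRST(B)={a}  FIRST(C)={a,b}
iter 2:
  A via A→S C: +{a}
  FIRST(S)={a,b}  FIRST(A)={a,b}  FIRST(B)={a}  FIRST(C)={a,b}
iter 3: — fixpoint
  FIRST(S)={a,b}  FIRST(A)={a,b}  FIRST(B)={a}  FIRST(C)={a,b}

FIRST(S) = ["a", "b"]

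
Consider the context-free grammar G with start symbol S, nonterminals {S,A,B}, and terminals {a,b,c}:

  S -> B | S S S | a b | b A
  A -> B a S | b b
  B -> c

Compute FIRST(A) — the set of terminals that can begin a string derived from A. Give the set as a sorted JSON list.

Compute FIRST by fixpoint:
iter 1:
  A via A→b b: +{b}
  B via B→c: +{c}
  S via S→B: +{c}
  S via S→a b: +{a}
  S via S→b A: +{b}
  S: {a,b,c}  A: {b}  B: {c}
iter 2:
  A via A→B a S: +{c}
  S: {a,b,c}  A: {b,c}  B: {c}
iter 3: (no change)
  S: {a,b,c}  A: {b,c}  B: {c}

FIRST(A) = ["b", "c"]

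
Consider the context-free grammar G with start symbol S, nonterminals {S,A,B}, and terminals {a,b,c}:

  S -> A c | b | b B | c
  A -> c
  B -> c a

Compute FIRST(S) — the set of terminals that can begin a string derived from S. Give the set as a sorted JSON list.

Compute FIRST by fixpoint:
iter 1:
  A via A→c: +{c}
  B via B→c a: +{c}
  S via S→A c: +{c}
  S via S→b: +{b}
  S: {b,c}  A: {c}  B: {c}
iter 2: (stable)
  S: {b,c}  A: {c}  B: {c}

FIRST(S) = ["b", "c"]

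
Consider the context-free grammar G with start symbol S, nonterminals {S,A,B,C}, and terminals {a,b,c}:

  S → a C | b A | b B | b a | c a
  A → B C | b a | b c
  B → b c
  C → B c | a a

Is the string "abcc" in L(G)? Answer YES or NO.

CNF form of G:
  S -> T0 A | T0 B | T0 T1 | T1 C | T2 T1
  A -> B C | T0 T1 | T0 T2
  B -> T0 T2
  C -> B T2 | T1 T1
  T0 -> b
  T1 -> a
  T2 -> c

CYK table (by increasing span):
  cell(0,0) a: {T1}  orig:{}
  cell(1,1) b: {T0}  orig:{}
  cell(2,2) c: {T2}  orig:{}
  cell(3,3) c: {T2}  orig:{}
  cell(0,1) ab: ∅
  cell(1,2) bc: {A,B}
  cell(2,3) cc: ∅
  cell(0,2) abc: ∅
  cell(1,3) bcc: {C}
  cell(0,3) abcc: {S}

S ∈ T[0,3] ⇒ YES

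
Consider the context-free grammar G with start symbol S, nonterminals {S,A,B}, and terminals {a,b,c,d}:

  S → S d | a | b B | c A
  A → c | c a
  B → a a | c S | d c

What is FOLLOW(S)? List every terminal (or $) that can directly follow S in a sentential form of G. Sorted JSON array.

FIRST iteration:
pass 1:
  A via A→c: +{c}
  B via B→a a: +{a}
  B via B→c S: +{c}
  B via B→d c: +{d}
  S via S→a: +{a}
  S via S→b B: +{b}
  S via S→c A: +{c}
  S: {a,b,c}  A: {c}  B: {a,c,d}
pass 2: — fixpoint
  S: {a,b,c}  A: {c}  B: {a,c,d}

Compute FOLLOW by fixpoint:
FOLLOW(S) := {$}
iter 1:
  S→S d: FOLLOW(S) ⊇ FIRST(d) = {d}; new: +{d}
  S→b B: FOLLOW(B) ⊇ FOLLOW(S) ⊇ {$,d}; new: +{$,d}
  S→c A: FOLLOW(A) ⊇ FOLLOW(S) ⊇ {$,d}; new: +{$,d}
  S: {$,d}  A: {$,d}  B: {$,d}
iter 2: (no change)
  S: {$,d}  A: {$,d}  B: {$,d}

FOLLOW(S) = ["$", "d"]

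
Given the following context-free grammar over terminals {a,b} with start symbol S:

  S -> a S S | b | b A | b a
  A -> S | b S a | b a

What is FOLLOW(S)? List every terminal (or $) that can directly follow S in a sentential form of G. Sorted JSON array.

FIRST sets, iterate to fixpoint:
[1]
  A via A→b S a: +{b}
  S via S→a S S: +{a}
  S via S→b: +{b}
  FIRST[S]={a,b}  FIRST[A]={b}
[2]
  A via A→S: +{a}
  FIRST[S]={a,b}  FIRST[A]={a,b}
[3] (stable)
  FIRST[S]={a,b}  FIRST[A]={a,b}

FOLLOW sets:
FOLLOW(S) := {$}
iter 1:
  A→b S a: FOLLOW(S) ⊇ FIRST(a) = {a}; new: +{a}
  S→a S S: FOLLOW(S) ⊇ FIRST(S) = {a,b}; new: +{b}
  S→b A: FOLLOW(A) ⊇ FOLLOW(S) ⊇ {$,a,b}; new: +{$,a,b}
  FOLLOW[S]={$,a,b}  FOLLOW[A]={$,a,b}
iter 2: — fixpoint
  FOLLOW[S]={$,a,b}  FOLLOW[A]={$,a,b}

FOLLOW(S) = ["$", "a", "b"]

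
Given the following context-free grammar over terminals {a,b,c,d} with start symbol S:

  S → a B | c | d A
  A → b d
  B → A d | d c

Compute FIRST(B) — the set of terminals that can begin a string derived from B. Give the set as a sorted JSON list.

FIRST iteration:
[1]
  A via A→b d: +{b}
  B via B→A d: +{b}
  B via B→d c: +{d}
  S via S→a B: +{a}
  S via S→c: +{c}
  S via S→d A: +{d}
  S: {a,c,d}  A: {b}  B: {b,d}
[2] — fixpoint
  S: {a,c,d}  A: {b}  B: {b,d}

FIRST(B) = ["b", "d"]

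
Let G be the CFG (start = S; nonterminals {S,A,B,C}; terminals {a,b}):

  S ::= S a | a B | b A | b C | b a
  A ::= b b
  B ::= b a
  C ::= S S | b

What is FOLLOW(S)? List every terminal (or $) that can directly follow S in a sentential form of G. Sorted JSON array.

FIRST iteration:
pass 1:
  A via A→b b: +{b}
  B via B→b a: +{b}
  C via C→b: +{b}
  S via S→a B: +{a}
  S via S→b A: +{b}
  FIRST(S)={a,b}  FIRST(A)={b}  FIRST(B)={b}  FIRST(C)={b}
pass 2:
  C via C→S S: +{a}
  FIRST(S)={a,b}  FIRST(A)={b}  FIRST(B)={b}  FIRST(C)={a,b}
pass 3: done
  FIRST(S)={a,b}  FIRST(A)={b}  FIRST(B)={b}  FIRST(C)={a,b}

FOLLOW sets:
initialize: $ ∈ FOLLOW(S)
[1]
  C→S S: FOLLOW(S) ⊇ FIRST(S) = {a,b}; new: +{a,b}
  S→a B: FOLLOW(B) ⊇ FOLLOW(S) ⊇ {$,a,b}; new: +{$,a,b}
  S→b A: FOLLOW(A) ⊇ FOLLOW(S) ⊇ {$,a,b}; new: +{$,a,b}
  S→b C: FOLLOW(C) ⊇ FOLLOW(S) ⊇ {$,a,b}; new: +{$,a,b}
  FOLLOW[S]={$,a,b}  FOLLOW[A]={$,a,b}  FOLLOW[B]={$,a,b}  FOLLOW[C]={$,a,b}
[2] (stable)
  FOLLOW[S]={$,a,b}  FOLLOW[A]={$,a,b}  FOLLOW[B]={$,a,b}  FOLLOW[C]={$,a,b}

FOLLOW(S) = ["$", "a", "b"]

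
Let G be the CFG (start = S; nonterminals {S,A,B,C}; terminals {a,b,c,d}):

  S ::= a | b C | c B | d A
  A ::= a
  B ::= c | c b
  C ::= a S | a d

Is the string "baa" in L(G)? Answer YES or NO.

CNF form of G:
  S -> T0 B | T1 C | T3 A | a
  A -> a
  B -> T0 T1 | c
  C -> T2 S | T2 T3
  T0 -> c
  T1 -> b
  T2 -> a
  T3 -> d

Fill CYK table bottom-up:
  cell(0,0) b: {T1}  orig:{}
  cell(1,1) a: {A,S,T2}  orig:{A,S}
  cell(2,2) a: {A,S,T2}  orig:{A,S}
  cell(0,1) ba: ∅
  cell(1,2) aa: {C}
  cell(0,2) baa: {S}

S ∈ T[0,2] ⇒ YES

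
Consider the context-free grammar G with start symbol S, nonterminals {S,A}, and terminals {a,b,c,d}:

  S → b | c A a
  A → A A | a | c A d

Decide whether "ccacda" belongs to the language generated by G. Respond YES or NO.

CNF form of G:
  S -> T0 X4 | b
  A -> A A | T0 X3 | a
  T0 -> c
  T1 -> d
  T2 -> a
  X3 -> A T1
  X4 -> A T2

CYK table (by increasing span):
  cell(0,0) c: {T0}  orig:{}
  cell(1,1) c: {T0}  orig:{}
  cell(2,2) a: {A,T2}  orig:{A}
  cell(3,3) c: {T0}  orig:{}
  cell(4,4) d: {T1}  orig:{}
  cell(5,5) a: {A,T2}  orig:{A}
  cell(0,1) cc: ∅
  cell(1,2) ca: ∅
  cell(2,3) ac: ∅
  cell(3,4) cd: ∅
  cell(4,5) da: ∅
  cell(0,2) cca: ∅
  cell(1,3) cac: ∅
  cell(2,4) acd: ∅
  cell(3,5) cda: ∅
  cell(0,3) ccac: ∅
  cell(1,4) cacd: ∅
  cell(2,5) acda: ∅
  cell(0,4) ccacd: ∅
  cell(1,5) cacda: ∅
  cell(0,5) ccacda: ∅

S ∉ T[0,5] ⇒ NO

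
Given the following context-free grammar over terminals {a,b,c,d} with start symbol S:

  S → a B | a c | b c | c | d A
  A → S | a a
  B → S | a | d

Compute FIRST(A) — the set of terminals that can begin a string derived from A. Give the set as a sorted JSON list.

Compute FIRST by fixpoint:
iter 1:
  A via A→a a: +{a}
  B via B→a: +{a}
  B via B→d: +{d}
  S via S→a B: +{a}
  S via S→b c: +{b}
  S via S→c: +{c}
  S via S→d A: +{d}
  FIRST[S]={a,b,c,d}  FIRST[A]={a}  FIRST[B]={a,d}
iter 2:
  A via A→S: +{b,c,d}
  B via B→S: +{b,c}
  FIRST[S]={a,b,c,d}  FIRST[A]={a,b,c,d}  FIRST[B]={a,b,c,d}
iter 3: (no change)
  FIRST[S]={a,b,c,d}  FIRST[A]={a,b,c,d}  FIRST[B]={a,b,c,d}

FIRST(A) = ["a", "b", "c", "d"]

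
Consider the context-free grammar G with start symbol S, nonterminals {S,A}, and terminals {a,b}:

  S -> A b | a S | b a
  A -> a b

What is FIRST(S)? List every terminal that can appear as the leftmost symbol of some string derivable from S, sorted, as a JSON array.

FIRST iteration:
pass 1:
  A via A→a b: +{a}
  S via S→A b: +{a}
  S via S→b a: +{b}
  S: {a,b}  A: {a}
pass 2: (no change)
  S: {a,b}  A: {a}

FIRST(S) = ["a", "b"]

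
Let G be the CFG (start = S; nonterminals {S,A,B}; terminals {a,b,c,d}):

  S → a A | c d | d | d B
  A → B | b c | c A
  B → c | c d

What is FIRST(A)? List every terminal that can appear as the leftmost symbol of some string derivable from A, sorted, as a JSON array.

Compute FIRST by fixpoint:
iter 1:
  A via A→b c: +{b}
  A via A→c A: +{c}
  B via B→c: +{c}
  S via S→a A: +{a}
  S via S→c d: +{c}
  S via S→d: +{d}
  FIRST(S)={a,c,d}  FIRST(A)={b,c}  FIRST(B)={c}
iter 2: (no change)
  FIRST(S)={a,c,d}  FIRST(A)={b,c}  FIRST(B)={c}

FIRST(A) = ["b", "c"]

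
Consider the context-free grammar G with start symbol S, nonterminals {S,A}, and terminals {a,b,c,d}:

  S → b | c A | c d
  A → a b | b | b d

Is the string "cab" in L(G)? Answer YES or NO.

Convert to CNF:
  S -> T3 A | T3 T2 | b
  A -> T0 T1 | T1 T2 | b
  T0 -> a
  T1 -> b
  T2 -> d
  T3 -> c

Fill CYK table bottom-up:
  cell(0,0) c: {T3}  orig:{}
  cell(1,1) a: {T0}  orig:{}
  cell(2,2) b: {A,S,T1}  orig:{A,S}
  cell(0,1) ca: ∅
  cell(1,2) ab: {A}
  cell(0,2) cab: {S}

S ∈ T[0,2] ⇒ YES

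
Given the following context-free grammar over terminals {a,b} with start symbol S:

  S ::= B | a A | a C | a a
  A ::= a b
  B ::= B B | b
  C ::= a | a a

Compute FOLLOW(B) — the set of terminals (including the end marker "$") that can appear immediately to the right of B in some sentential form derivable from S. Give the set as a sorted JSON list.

Compute FIRST by fixpoint:
round 1:
  A via A→a b: +{a}
  B via B→b: +{b}
  C via C→a: +{a}
  S via S→B: +{b}
  S via S→a A: +{a}
  FIRST[S]={a,b}  FIRST[A]={a}  FIRST[B]={b}  FIRST[C]={a}
round 2: (stable)
  FIRST[S]={a,b}  FIRST[A]={a}  FIRST[B]={b}  FIRST[C]={a}

Compute FOLLOW by fixpoint:
seed FOLLOW(S) with $
iter 1:
  B→B B: FOLLOW(B) ⊇ FIRST(B) = {b}; new: +{b}
  S→B: FOLLOW(B) ⊇ FOLLOW(S) ⊇ {$}; new: +{$}
  S→a A: FOLLOW(A) ⊇ FOLLOW(S) ⊇ {$}; new: +{$}
  S→a C: FOLLOW(C) ⊇ FOLLOW(S) ⊇ {$}; new: +{$}
  FOLLOW(S)={$}  FOLLOW(A)={$}  FOLLOW(B)={$,b}  FOLLOW(C)={$}
iter 2: done
  FOLLOW(S)={$}  FOLLOW(A)={$}  FOLLOW(B)={$,b}  FOLLOW(C)={$}

FOLLOW(B) = ["$", "b"]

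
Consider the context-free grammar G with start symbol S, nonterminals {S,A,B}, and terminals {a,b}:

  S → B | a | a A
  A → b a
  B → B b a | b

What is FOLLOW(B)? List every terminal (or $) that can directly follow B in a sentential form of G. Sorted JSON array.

FIRST sets, iterate to fixpoint:
pass 1:
  A via A→b a: +{b}
  B via B→b: +{b}
  S via S→B: +{b}
  S via S→a: +{a}
  FIRST(S)={a,b}  FIRST(A)={b}  FIRST(B)={b}
pass 2: (no change)
  FIRST(S)={a,b}  FIRST(A)={b}  FIRST(B)={b}

FOLLOW iteration:
seed FOLLOW(S) with $
[1]
  B→B b a: FOLLOW(B) ⊇ FIRST(b) = {b}; new: +{b}
  S→B: FOLLOW(B) ⊇ FOLLOW(S) ⊇ {$}; new: +{$}
  S→a A: FOLLOW(A) ⊇ FOLLOW(S) ⊇ {$}; new: +{$}
  FOLLOW(S)={$}  FOLLOW(A)={$}  FOLLOW(B)={$,b}
[2] — fixpoint
  FOLLOW(S)={$}  FOLLOW(A)={$}  FOLLOW(B)={$,b}

FOLLOW(B) = ["$", "b"]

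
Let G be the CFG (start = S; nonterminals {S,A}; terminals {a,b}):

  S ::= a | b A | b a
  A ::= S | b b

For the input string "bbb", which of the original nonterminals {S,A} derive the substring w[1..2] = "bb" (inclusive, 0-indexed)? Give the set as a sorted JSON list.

CNF form of G:
  S -> T0 A | T0 T1 | a
  A -> T0 A | T0 T0 | T0 T1 | a
  T0 -> b
  T1 -> a

Fill CYK table bottom-up — only the sub-triangle for w[1..2]:
  cell(1,1) b: {T0}  orig:{}
  cell(2,2) b: {T0}  orig:{}
  cell(1,2) bb: {A}

Original NTs in T[1,2] deriving "bb": ["A"]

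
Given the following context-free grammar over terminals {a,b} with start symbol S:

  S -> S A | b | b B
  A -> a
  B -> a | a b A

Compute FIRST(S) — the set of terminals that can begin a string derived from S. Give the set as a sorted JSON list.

FIRST iteration:
round 1:
  A via A→a: +{a}
  B via B→a: +{a}
  S via S→b: +{b}
  FIRST[S]={b}  FIRST[A]={a}  FIRST[B]={a}
round 2: (no change)
  FIRST[S]={b}  FIRST[A]={a}  FIRST[B]={a}

FIRST(S) = ["b"]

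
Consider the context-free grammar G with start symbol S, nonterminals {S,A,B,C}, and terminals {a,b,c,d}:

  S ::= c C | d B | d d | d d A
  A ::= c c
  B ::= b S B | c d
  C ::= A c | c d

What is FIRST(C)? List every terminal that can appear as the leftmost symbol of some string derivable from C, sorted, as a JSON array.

Compute FIRST by fixpoint:
[1]
  A via A→c c: +{c}
  B via B→b S B: +{b}
  B via B→c d: +{c}
  C via C→A c: +{c}
  S via S→c C: +{c}
  S via S→d B: +{d}
  S: {c,d}  A: {c}  B: {b,c}  C: {c}
[2] — fixpoint
  S: {c,d}  A: {c}  B: {b,c}  C: {c}

FIRST(C) = ["c"]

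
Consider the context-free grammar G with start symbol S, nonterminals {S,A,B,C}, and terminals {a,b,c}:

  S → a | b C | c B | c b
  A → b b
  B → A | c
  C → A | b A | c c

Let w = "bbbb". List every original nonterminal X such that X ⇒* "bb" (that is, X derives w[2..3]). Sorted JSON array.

Convert to CNF:
  S -> T0 C | T1 B | T1 T0 | a
  A -> T0 T0
  B -> T0 T0 | c
  C -> T0 A | T0 T0 | T1 T1
  T0 -> b
  T1 -> c

CYK table (by increasing span) — only the sub-triangle for w[2..3]:
  [2..2]={T0}  "b"  orig:{}
  [3..3]={T0}  "b"  orig:{}
  [2..3]={A,B,C}  "bb"

Original NTs in T[2,3] deriving "bb": ["A", "B", "C"]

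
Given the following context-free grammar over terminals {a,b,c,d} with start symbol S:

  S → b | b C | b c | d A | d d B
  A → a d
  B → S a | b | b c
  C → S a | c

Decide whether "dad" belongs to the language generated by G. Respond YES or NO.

CNF form of G:
  S -> T1 A | T1 X4 | T2 C | T2 T3 | b
  A -> T0 T1
  B -> S T0 | T2 T3 | b
  C -> S T0 | c
  T0 -> a
  T1 -> d
  T2 -> b
  T3 -> c
  X4 -> T1 B

CYK table (by increasing span):
  cell(0,0) d: {T1}  orig:{}
  cell(1,1) a: {T0}  orig:{}
  cell(2,2) d: {T1}  orig:{}
  cell(0,1) da: ∅
  cell(1,2) ad: {A}
  cell(0,2) dad: {S}

S ∈ T[0,2] ⇒ YES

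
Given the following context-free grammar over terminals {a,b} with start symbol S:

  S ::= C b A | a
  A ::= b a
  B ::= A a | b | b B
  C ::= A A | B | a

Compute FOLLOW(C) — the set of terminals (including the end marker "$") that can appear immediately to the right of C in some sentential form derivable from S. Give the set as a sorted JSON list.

FIRST sets, iterate to fixpoint:
round 1:
  A via A→b a: +{b}
  B via B→A a: +{b}
  C via C→A A: +{b}
  C via C→a: +{a}
  S via S→C b A: +{a,b}
  FIRST[S]={a,b}  FIRST[A]={b}  FIRST[B]={b}  FIRST[C]={a,b}
round 2: (stable)
  FIRST[S]={a,b}  FIRST[A]={b}  FIRST[B]={b}  FIRST[C]={a,b}

FOLLOW iteration:
seed FOLLOW(S) with $
iter 1:
  B→A a: FOLLOW(A) ⊇ FIRST(a) = {a}; new: +{a}
  C→A A: FOLLOW(A) ⊇ FIRST(A) = {b}; new: +{b}
  S→C b A: FOLLOW(C) ⊇ FIRST(b) = {b}; new: +{b}
  S→C b A: FOLLOW(A) ⊇ FOLLOW(S) ⊇ {$}; new: +{$}
  FOLLOW(S)={$}  FOLLOW(A)={$,a,b}  FOLLOW(B)={}  FOLLOW(C)={b}
iter 2:
  C→B: FOLLOW(B) ⊇ FOLLOW(C) ⊇ {b}; new: +{b}
  FOLLOW(S)={$}  FOLLOW(A)={$,a,b}  FOLLOW(B)={b}  FOLLOW(C)={b}
iter 3: — fixpoint
  FOLLOW(S)={$}  FOLLOW(A)={$,a,b}  FOLLOW(B)={b}  FOLLOW(C)={b}

FOLLOW(C) = ["b"]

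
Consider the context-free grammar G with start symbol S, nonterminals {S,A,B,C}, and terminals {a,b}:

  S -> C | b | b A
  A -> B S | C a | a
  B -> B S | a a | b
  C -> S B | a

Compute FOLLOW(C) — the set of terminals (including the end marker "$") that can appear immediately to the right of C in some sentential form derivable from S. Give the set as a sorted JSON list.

FIRST sets, iterate to fixpoint:
pass 1:
  A via A→a: +{a}
  B via B→a a: +{a}
  B via B→b: +{b}
  C via C→a: +{a}
  S via S→C: +{a}
  S via S→b: +{b}
  S: {a,b}  A: {a}  B: {a,b}  C: {a}
pass 2:
  A via A→B S: +{b}
  C via C→S B: +{b}
  S: {a,b}  A: {a,b}  B: {a,b}  C: {a,b}
pass 3: (stable)
  S: {a,b}  A: {a,b}  B: {a,b}  C: {a,b}

Compute FOLLOW by fixpoint:
seed FOLLOW(S) with $
iter 1:
  A→B S: FOLLOW(B) ⊇ FIRST(S) = {a,b}; new: +{a,b}
  A→C a: FOLLOW(C) ⊇ FIRST(a) = {a}; new: +{a}
  B→B S: FOLLOW(S) ⊇ FOLLOW(B) ⊇ {a,b}; new: +{a,b}
  S→C: FOLLOW(C) ⊇ FOLLOW(S) ⊇ {$,a,b}; new: +{$,b}
  S→b A: FOLLOW(A) ⊇ FOLLOW(S) ⊇ {$,a,b}; new: +{$,a,b}
  FOLLOW[S]={$,a,b}  FOLLOW[A]={$,a,b}  FOLLOW[B]={a,b}  FOLLOW[C]={$,a,b}
iter 2:
  C→S B: FOLLOW(B) ⊇ FOLLOW(C) ⊇ {$,a,b}; new: +{$}
  FOLLOW[S]={$,a,b}  FOLLOW[A]={$,a,b}  FOLLOW[B]={$,a,b}  FOLLOW[C]={$,a,b}
iter 3: done
  FOLLOW[S]={$,a,b}  FOLLOW[A]={$,a,b}  FOLLOW[B]={$,a,b}  FOLLOW[C]={$,a,b}

FOLLOW(C) = ["$", "a", "b"]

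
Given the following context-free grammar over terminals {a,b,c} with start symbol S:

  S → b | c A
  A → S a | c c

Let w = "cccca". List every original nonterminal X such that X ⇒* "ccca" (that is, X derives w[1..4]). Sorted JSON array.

Convert to CNF:
  S -> T1 A | b
  A -> S T0 | T1 T1
  T0 -> a
  T1 -> c

CYK table (by increasing span) — only the sub-triangle for w[1..4]:
  T[1,1] 'c' = {T1}  orig:{}
  T[2,2] 'c' = {T1}  orig:{}
  T[3,3] 'c' = {T1}  orig:{}
  T[4,4] 'a' = {T0}  orig:{}
  T[1,2] 'cc' = {A}
  T[2,3] 'cc' = {A}
  T[3,4] 'ca' = ∅
  T[1,3] 'ccc' = {S}
  T[2,4] 'cca' = ∅
  T[1,4] 'ccca' = {A}

Original NTs in T[1,4] deriving "ccca": ["A"]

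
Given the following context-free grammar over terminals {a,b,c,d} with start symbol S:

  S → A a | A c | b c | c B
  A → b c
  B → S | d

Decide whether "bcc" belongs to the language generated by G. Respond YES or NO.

Convert to CNF:
  S -> A T1 | A T2 | T0 T1 | T1 B
  A -> T0 T1
  B -> A T1 | A T2 | T0 T1 | T1 B | d
  T0 -> b
  T1 -> c
  T2 -> a

Fill CYK table bottom-up:
  T[0,0] 'b' = {T0}  orig:{}
  T[1,1] 'c' = {T1}  orig:{}
  T[2,2] 'c' = {T1}  orig:{}
  T[0,1] 'bc' = {A,B,S}
  T[1,2] 'cc' = ∅
  T[0,2] 'bcc' = {B,S}

S ∈ T[0,2] ⇒ YES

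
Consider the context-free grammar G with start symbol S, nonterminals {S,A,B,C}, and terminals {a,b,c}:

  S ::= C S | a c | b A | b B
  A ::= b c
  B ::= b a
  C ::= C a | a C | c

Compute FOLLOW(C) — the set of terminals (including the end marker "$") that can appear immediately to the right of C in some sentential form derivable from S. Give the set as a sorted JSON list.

FIRST iteration:
[1]
  A via A→b c: +{b}
  B via B→b a: +{b}
  C via C→a C: +{a}
  C via C→c: +{c}
  S via S→C S: +{a,c}
  S via S→b A: +{b}
  S: {a,b,c}  A: {b}  B: {b}  C: {a,c}
[2] done
  S: {a,b,c}  A: {b}  B: {b}  C: {a,c}

FOLLOW iteration:
FOLLOW(S) := {$}
round 1:
  C→C a: FOLLOW(C) ⊇ FIRST(a) = {a}; new: +{a}
  S→C S: FOLLOW(C) ⊇ FIRST(S) = {a,b,c}; new: +{b,c}
  S→b A: FOLLOW(A) ⊇ FOLLOW(S) ⊇ {$}; new: +{$}
  S→b B: FOLLOW(B) ⊇ FOLLOW(S) ⊇ {$}; new: +{$}
  S: {$}  A: {$}  B: {$}  C: {a,b,c}
round 2: — fixpoint
  S: {$}  A: {$}  B: {$}  C: {a,b,c}

FOLLOW(C) = ["a", "b", "c"]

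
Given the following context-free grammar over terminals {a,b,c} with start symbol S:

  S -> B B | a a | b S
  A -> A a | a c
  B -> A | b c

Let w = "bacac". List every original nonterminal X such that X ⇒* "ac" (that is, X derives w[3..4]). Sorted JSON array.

CNF form of G:
  S -> B B | T0 T0 | T2 S
  A -> A T0 | T0 T1
  B -> A T0 | T0 T1 | T2 T1
  T0 -> a
  T1 -> c
  T2 -> b

CYK fill — only the sub-triangle for w[3..4]:
  T[3,3] 'a' = {T0}  orig:{}
  T[4,4] 'c' = {T1}  orig:{}
  T[3,4] 'ac' = {A,B}

Original NTs in T[3,4] deriving "ac": ["A", "B"]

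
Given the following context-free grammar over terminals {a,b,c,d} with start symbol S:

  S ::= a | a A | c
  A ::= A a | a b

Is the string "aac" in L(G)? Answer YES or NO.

CNF form of G:
  S -> T0 A | a | c
  A -> A T0 | T0 T1
  T0 -> a
  T1 -> b

Fill CYK table bottom-up:
  cell(0,0) a: {S,T0}  orig:{S}
  cell(1,1) a: {S,T0}  orig:{S}
  cell(2,2) c: {S}
  cell(0,1) aa: ∅
  cell(1,2) ac: ∅
  cell(0,2) aac: ∅

S ∉ T[0,2] ⇒ NO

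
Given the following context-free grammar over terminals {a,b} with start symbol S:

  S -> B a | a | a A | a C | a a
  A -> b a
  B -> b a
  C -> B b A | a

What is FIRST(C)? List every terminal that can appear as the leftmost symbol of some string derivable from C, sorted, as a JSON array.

FIRST iteration:
iter 1:
  A via A→b a: +{b}
  B via B→b a: +{b}
  C via C→B b A: +{b}
  C via C→a: +{a}
  S via S→B a: +{b}
  S via S→a: +{a}
  S: {a,b}  A: {b}  B: {b}  C: {a,b}
iter 2: (stable)
  S: {a,b}  A: {b}  B: {b}  C: {a,b}

FIRST(C) = ["a", "b"]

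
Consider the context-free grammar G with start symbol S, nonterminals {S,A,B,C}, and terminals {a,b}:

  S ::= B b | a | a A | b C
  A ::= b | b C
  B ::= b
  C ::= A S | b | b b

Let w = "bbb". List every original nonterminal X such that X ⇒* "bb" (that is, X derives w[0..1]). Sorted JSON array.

Convert to CNF:
  S -> B T0 | T0 C | T1 A | a
  A -> T0 C | b
  B -> b
  C -> A S | T0 T0 | b
  T0 -> b
  T1 -> a

Fill CYK table bottom-up (cells [i..j] with 0 ≤ i ≤ j ≤ 1 only):
  [0..0]={A,B,C,T0}  "b"  orig:{A,B,C}
  [1..1]={A,B,C,T0}  "b"  orig:{A,B,C}
  [0..1]={A,C,S}  "bb"

Original NTs in T[0,1] deriving "bb": ["A", "C", "S"]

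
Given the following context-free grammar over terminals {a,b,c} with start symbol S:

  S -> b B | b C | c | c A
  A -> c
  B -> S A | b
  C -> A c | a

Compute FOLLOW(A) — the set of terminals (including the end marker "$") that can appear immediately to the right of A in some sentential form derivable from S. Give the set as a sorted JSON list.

FIRST sets, iterate to fixpoint:
[1]
  A via A→c: +{c}
  B via B→b: +{b}
  C via C→A c: +{c}
  C via C→a: +{a}
  S via S→b B: +{b}
  S via S→c: +{c}
  FIRST(S)={b,c}  FIRST(A)={c}  FIRST(B)={b}  FIRST(C)={a,c}
[2]
  B via B→S A: +{c}
  FIRST(S)={b,c}  FIRST(A)={c}  FIRST(B)={b,c}  FIRST(C)={a,c}
[3] (stable)
  FIRST(S)={b,c}  FIRST(A)={c}  FIRST(B)={b,c}  FIRST(C)={a,c}

FOLLOW sets:
seed FOLLOW(S) with $
[1]
  B→S A: FOLLOW(S) ⊇ FIRST(A) = {c}; new: +{c}
  C→A c: FOLLOW(A) ⊇ FIRST(c) = {c}; new: +{c}
  S→b B: FOLLOW(B) ⊇ FOLLOW(S) ⊇ {$,c}; new: +{$,c}
  S→b C: FOLLOW(C) ⊇ FOLLOW(S) ⊇ {$,c}; new: +{$,c}
  S→c A: FOLLOW(A) ⊇ FOLLOW(S) ⊇ {$,c}; new: +{$}
  S: {$,c}  A: {$,c}  B: {$,c}  C: {$,c}
[2] (stable)
  S: {$,c}  A: {$,c}  B: {$,c}  C: {$,c}

FOLLOW(A) = ["$", "c"]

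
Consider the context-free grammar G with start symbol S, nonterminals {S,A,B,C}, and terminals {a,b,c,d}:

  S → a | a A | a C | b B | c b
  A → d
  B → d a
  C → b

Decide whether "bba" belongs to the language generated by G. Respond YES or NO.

Convert to CNF:
  S -> T1 A | T1 C | T2 B | T3 T2 | a
  A -> d
  B -> T0 T1
  C -> b
  T0 -> d
  T1 -> a
  T2 -> b
  T3 -> c

Fill CYK table bottom-up:
  [0..0]={C,T2}  "b"  orig:{C}
  [1..1]={C,T2}  "b"  orig:{C}
  [2..2]={S,T1}  "a"  orig:{S}
  [0..1]=∅  "bb"
  [1..2]=∅  "ba"
  [0..2]=∅  "bba"

S ∉ T[0,2] ⇒ NO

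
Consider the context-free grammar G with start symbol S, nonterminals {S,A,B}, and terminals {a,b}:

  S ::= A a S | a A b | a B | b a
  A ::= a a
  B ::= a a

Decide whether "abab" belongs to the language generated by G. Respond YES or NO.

CNF form of G:
  S -> A X2 | T0 B | T0 X3 | T1 T0
  A -> T0 T0
  B -> T0 T0
  T0 -> a
  T1 -> b
  X2 -> T0 S
  X3 -> A T1

CYK table (by increasing span):
  cell(0,0) a: {T0}  orig:{}
  cell(1,1) b: {T1}  orig:{}
  cell(2,2) a: {T0}  orig:{}
  cell(3,3) b: {T1}  orig:{}
  cell(0,1) ab: ∅
  cell(1,2) ba: {S}
  cell(2,3) ab: ∅
  cell(0,2) aba: {X2}  orig:{}
  cell(1,3) bab: ∅
  cell(0,3) abab: ∅

S ∉ T[0,3] ⇒ NO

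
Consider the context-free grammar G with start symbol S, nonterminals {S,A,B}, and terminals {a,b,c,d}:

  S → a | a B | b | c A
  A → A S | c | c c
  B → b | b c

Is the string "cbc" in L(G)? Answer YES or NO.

CNF form of G:
  S -> T0 A | T2 B | a | b
  A -> A S | T0 T0 | c
  B -> T1 T0 | b
  T0 -> c
  T1 -> b
  T2 -> a

CYK fill:
  [0..0]={A,T0}  "c"  orig:{A}
  [1..1]={B,S,T1}  "b"  orig:{B,S}
  [2..2]={A,T0}  "c"  orig:{A}
  [0..1]={A}  "cb"
  [1..2]={B}  "bc"
  [0..2]=∅  "cbc"

S ∉ T[0,2] ⇒ NO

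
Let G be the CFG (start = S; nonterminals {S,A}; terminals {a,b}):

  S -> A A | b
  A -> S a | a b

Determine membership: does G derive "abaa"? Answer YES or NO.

CNF form of G:
  S -> A A | b
  A -> S T0 | T0 T1
  T0 -> a
  T1 -> b

CYK fill:
  T[0,0] 'a' = {T0}  orig:{}
  T[1,1] 'b' = {S,T1}  orig:{S}
  T[2,2] 'a' = {T0}  orig:{}
  T[3,3] 'a' = {T0}  orig:{}
  T[0,1] 'ab' = {A}
  T[1,2] 'ba' = {A}
  T[2,3] 'aa' = ∅
  T[0,2] 'aba' = ∅
  T[1,3] 'baa' = ∅
  T[0,3] 'abaa' = ∅

S ∉ T[0,3] ⇒ NO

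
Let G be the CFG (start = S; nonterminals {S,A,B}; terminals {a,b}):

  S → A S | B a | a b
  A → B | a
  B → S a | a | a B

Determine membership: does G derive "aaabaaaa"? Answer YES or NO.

Convert to CNF:
  S -> A S | B T0 | T0 T1
  A -> S T0 | T0 B | a
  B -> S T0 | T0 B | a
  T0 -> a
  T1 -> b

CYK table (by increasing span):
  cell(0,0) a: {A,B,T0}  orig:{A,B}
  cell(1,1) a: {A,B,T0}  orig:{A,B}
  cell(2,2) a: {A,B,T0}  orig:{A,B}
  cell(3,3) b: {T1}  orig:{}
  cell(4,4) a: {A,B,T0}  orig:{A,B}
  cell(5,5) a: {A,B,T0}  orig:{A,B}
  cell(6,6) a: {A,B,T0}  orig:{A,B}
  cell(7,7) a: {A,B,T0}  orig:{A,B}
  cell(0,1) aa: {A,B,S}
  cell(1,2) aa: {A,B,S}
  cell(2,3) ab: {S}
  cell(3,4) ba: ∅
  cell(4,5) aa: {A,B,S}
  cell(5,6) aa: {A,B,S}
  cell(6,7) aa: {A,B,S}
  cell(0,2) aaa: {A,B,S}
  cell(1,3) aab: {S}
  cell(2,4) aba: {A,B}
  cell(3,5) baa: ∅
  cell(4,6) aaa: {A,B,S}
  cell(5,7) aaa: {A,B,S}
  cell(0,3) aaab: {S}
  cell(1,4) aaba: {A,B}
  cell(2,5) abaa: {S}
  cell(3,6) baaa: ∅
  cell(4,7) aaaa: {A,B,S}
  cell(0,4) aaaba: {A,B}
  cell(1,5) aabaa: {S}
  cell(2,6) abaaa: {A,B,S}
  cell(3,7) baaaa: ∅
  cell(0,5) aaabaa: {S}
  cell(1,6) aabaaa: {A,B,S}
  cell(2,7) abaaaa: {A,B,S}
  cell(0,6) aaabaaa: {A,B,S}
  cell(1,7) aabaaaa: {A,B,S}
  cell(0,7) aaabaaaa: {A,B,S}

S ∈ T[0,7] ⇒ YES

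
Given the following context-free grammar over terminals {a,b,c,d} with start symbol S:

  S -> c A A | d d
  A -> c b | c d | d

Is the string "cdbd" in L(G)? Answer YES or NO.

Convert to CNF:
  S -> T0 X3 | T2 T2
  A -> T0 T1 | T0 T2 | d
  T0 -> c
  T1 -> b
  T2 -> d
  X3 -> A A

CYK table (by increasing span):
  cell(0,0) c: {T0}  orig:{}
  cell(1,1) d: {A,T2}  orig:{A}
  cell(2,2) b: {T1}  orig:{}
  cell(3,3) d: {A,T2}  orig:{A}
  cell(0,1) cd: {A}
  cell(1,2) db: ∅
  cell(2,3) bd: ∅
  cell(0,2) cdb: ∅
  cell(1,3) dbd: ∅
  cell(0,3) cdbd: ∅

S ∉ T[0,3] ⇒ NO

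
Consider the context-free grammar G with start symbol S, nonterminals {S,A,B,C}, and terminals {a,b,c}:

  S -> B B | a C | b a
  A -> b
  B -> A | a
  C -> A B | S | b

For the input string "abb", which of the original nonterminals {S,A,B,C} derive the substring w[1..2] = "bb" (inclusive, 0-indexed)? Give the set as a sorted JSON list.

Convert to CNF:
  S -> B B | T0 C | T1 T0
  A -> b
  B -> a | b
  C -> A B | B B | T0 C | T1 T0 | b
  T0 -> a
  T1 -> b

Fill CYK table bottom-up (cells [i..j] with 1 ≤ i ≤ j ≤ 2 only):
  [1..1]={A,B,C,T1}  "b"  orig:{A,B,C}
  [2..2]={A,B,C,T1}  "b"  orig:{A,B,C}
  [1..2]={C,S}  "bb"

Original NTs in T[1,2] deriving "bb": ["C", "S"]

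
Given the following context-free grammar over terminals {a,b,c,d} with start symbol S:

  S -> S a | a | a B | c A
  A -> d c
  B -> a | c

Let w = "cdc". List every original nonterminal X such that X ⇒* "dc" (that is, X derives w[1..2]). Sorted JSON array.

Convert to CNF:
  S -> S T2 | T1 A | T2 B | a
  A -> T0 T1
  B -> a | c
  T0 -> d
  T1 -> c
  T2 -> a

Fill CYK table bottom-up, restricted to cells inside w[1..2]:
  T[1,1] 'd' = {T0}  orig:{}
  T[2,2] 'c' = {B,T1}  orig:{B}
  T[1,2] 'dc' = {A}

Original NTs in T[1,2] deriving "dc": ["A"]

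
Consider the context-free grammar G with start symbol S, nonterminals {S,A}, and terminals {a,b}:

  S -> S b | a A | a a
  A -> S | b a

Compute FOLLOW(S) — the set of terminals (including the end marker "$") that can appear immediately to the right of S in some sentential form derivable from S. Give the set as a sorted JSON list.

FIRST sets, iterate to fixpoint:
round 1:
  A via A→b a: +{b}
  S via S→a A: +{a}
  FIRST(S)={a}  FIRST(A)={b}
round 2:
  A via A→S: +{a}
  FIRST(S)={a}  FIRST(A)={a,b}
round 3: done
  FIRST(S)={a}  FIRST(A)={a,b}

FOLLOW sets:
seed FOLLOW(S) with $
round 1:
  S→S b: FOLLOW(S) ⊇ FIRST(b) = {b}; new: +{b}
  S→a A: FOLLOW(A) ⊇ FOLLOW(S) ⊇ {$,b}; new: +{$,b}
  FOLLOW[S]={$,b}  FOLLOW[A]={$,b}
round 2: — fixpoint
  FOLLOW[S]={$,b}  FOLLOW[A]={$,b}

FOLLOW(S) = ["$", "b"]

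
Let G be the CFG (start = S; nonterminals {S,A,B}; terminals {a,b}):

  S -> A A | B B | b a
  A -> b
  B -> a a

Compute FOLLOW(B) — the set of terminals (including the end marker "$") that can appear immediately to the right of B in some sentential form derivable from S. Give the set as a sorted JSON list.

FIRST sets, iterate to fixpoint:
iter 1:
  A via A→b: +{b}
  B via B→a a: +{a}
  S via S→A A: +{b}
  S via S→B B: +{a}
  FIRST[S]={a,b}  FIRST[A]={b}  FIRST[B]={a}
iter 2: done
  FIRST[S]={a,b}  FIRST[A]={b}  FIRST[B]={a}

Compute FOLLOW by fixpoint:
FOLLOW(S) := {$}
pass 1:
  S→A A: FOLLOW(A) ⊇ FIRST(A) = {b}; new: +{b}
  S→A A: FOLLOW(A) ⊇ FOLLOW(S) ⊇ {$}; new: +{$}
  S→B B: FOLLOW(B) ⊇ FIRST(B) = {a}; new: +{a}
  S→B B: FOLLOW(B) ⊇ FOLLOW(S) ⊇ {$}; new: +{$}
  FOLLOW[S]={$}  FOLLOW[A]={$,b}  FOLLOW[B]={$,a}
pass 2: done
  FOLLOW[S]={$}  FOLLOW[A]={$,b}  FOLLOW[B]={$,a}

FOLLOW(B) = ["$", "a"]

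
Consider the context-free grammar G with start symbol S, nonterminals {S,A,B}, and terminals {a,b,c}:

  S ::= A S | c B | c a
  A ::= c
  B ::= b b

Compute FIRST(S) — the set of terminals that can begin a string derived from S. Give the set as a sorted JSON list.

Compute FIRST by fixpoint:
round 1:
  A via A→c: +{c}
  B via B→b b: +{b}
  S via S→A S: +{c}
  S: {c}  A: {c}  B: {b}
round 2: done
  S: {c}  A: {c}  B: {b}

FIRST(S) = ["c"]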